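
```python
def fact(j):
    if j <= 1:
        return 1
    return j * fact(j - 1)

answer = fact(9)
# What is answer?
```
Call trace:
fact(j=9)
  fact(j=8)
    fact(j=7)
      fact(j=6)
        fact(j=5)
          fact(j=4)
            fact(j=3)
              fact(j=2)
                fact(j=1)
                -> return 1
              -> return 2
            -> return 6
          -> return 24
        -> return 120
      -> return 720
    -> return 5040
  -> return 40320
-> return 362880

Final answer: 362880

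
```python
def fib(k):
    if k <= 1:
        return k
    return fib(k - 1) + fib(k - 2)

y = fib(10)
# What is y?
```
Call trace (a repeated sub-call is expanded the first time; later identical calls just restate its return value):
fib(k=10)
  fib(k=9)
    fib(k=8)
      fib(k=7)
        fib(k=6)
          fib(k=5)
            fib(k=4)
              fib(k=3)
                fib(k=2)
                  fib(k=1)
                  -> return 1
                  fib(k=0)
                  -> return 0
                -> return 1
                fib(k=1)
                -> return 1
              -> return 2
              fib(k=2) -> return 1  (same call as traced above)
            -> return 3
            fib(k=3) -> return 2  (same call as traced above)
          -> return 5
          fib(k=4) -> return 3  (same call as traced above)
        -> return 8
        fib(k=5) -> return 5  (same call as traced above)
      -> return 13
      fib(k=6) -> return 8  (same call as traced above)
    -> return 21
    fib(k=7) -> return 13  (same call as traced above)
  -> return 34
  fib(k=8) -> return 21  (same call as traced above)
-> return 55

Final answer: 55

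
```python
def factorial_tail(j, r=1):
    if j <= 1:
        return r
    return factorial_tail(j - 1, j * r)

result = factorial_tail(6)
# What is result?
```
Call trace:
factorial_tail(j=6, r=1)
  factorial_tail(j=5, r=6)
    factorial_tail(j=4, r=30)
      factorial_tail(j=3, r=120)
        factorial_tail(j=2, r=360)
          factorial_tail(j=1, r=720)
          -> return 720
        -> return 720
      -> return 720
    -> return 720
  -> return 720
-> return 720

Final answer: 720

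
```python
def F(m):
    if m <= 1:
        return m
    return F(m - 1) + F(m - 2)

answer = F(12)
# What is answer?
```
Call trace (a repeated sub-call is expanded the first time; later identical calls just restate its return value):
F(m=12)
  F(m=11)
    F(m=10)
      F(m=9)
        F(m=8)
          F(m=7)
            F(m=6)
              F(m=5)
                F(m=4)
                  F(m=3)
                    F(m=2)
                      F(m=1)
                      -> return 1
                      F(m=0)
                      -> return 0
                    -> return 1
                    F(m=1)
                    -> return 1
                  -> return 2
                  F(m=2) -> return 1  (same call as traced above)
                -> return 3
                F(m=3) -> return 2  (same call as traced above)
              -> return 5
              F(m=4) -> return 3  (same call as traced above)
            -> return 8
            F(m=5) -> return 5  (same call as traced above)
          -> return 13
          F(m=6) -> return 8  (same call as traced above)
        -> return 21
        F(m=7) -> return 13  (same call as traced above)
      -> return 34
      F(m=8) -> return 21  (same call as traced above)
    -> return 55
    F(m=9) -> return 34  (same call as traced above)
  -> return 89
  F(m=10) -> return 55  (same call as traced above)
-> return 144

Final answer: 144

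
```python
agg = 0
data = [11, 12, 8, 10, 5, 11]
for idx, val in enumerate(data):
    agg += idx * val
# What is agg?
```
Trace:
  agg=0
  agg=0, idx=0, val=11
  agg=12, idx=1, val=12
  agg=28, idx=2, val=8
  agg=58, idx=3, val=10
  agg=78, idx=4, val=5
  agg=133, idx=5, val=11

Final answer: 133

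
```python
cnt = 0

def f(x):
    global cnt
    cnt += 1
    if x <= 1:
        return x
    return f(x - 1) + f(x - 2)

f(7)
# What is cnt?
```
Call trace (a repeated sub-call is expanded the first time; later identical calls just restate its return value):
f(x=7)
  f(x=6)
    f(x=5)
      f(x=4)
        f(x=3)
          f(x=2)
            f(x=1)
            -> return 1
            f(x=0)
            -> return 0
          -> return 1
          f(x=1)
          -> return 1
        -> return 2
        f(x=2) -> return 1  (same call as traced above)
      -> return 3
      f(x=3) -> return 2  (same call as traced above)
    -> return 5
    f(x=4) -> return 3  (same call as traced above)
  -> return 8
  f(x=5) -> return 5  (same call as traced above)
-> return 13

cnt is incremented once per call, so count the calls in each subtree. Let C(x) = number of calls made by f(x).
C(0) = C(1) = 1 (base case, no recursion); C(x) = 1 + C(x - 1) + C(x - 2) otherwise.
C(2) = 1 + C(1) + C(0) = 1 + 1 + 1 = 3
C(3) = 1 + C(2) + C(1) = 1 + 3 + 1 = 5
C(4) = 1 + C(3) + C(2) = 1 + 5 + 3 = 9
C(5) = 1 + C(4) + C(3) = 1 + 9 + 5 = 15
C(6) = 1 + C(5) + C(4) = 1 + 15 + 9 = 25
C(7) = 1 + C(6) + C(5) = 1 + 25 + 15 = 41
cnt = C(7) = 41

Final answer: 41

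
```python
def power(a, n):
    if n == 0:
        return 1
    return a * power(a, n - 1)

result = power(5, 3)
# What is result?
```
Call trace:
power(a=5, n=3)
  power(a=5, n=2)
    power(a=5, n=1)
      power(a=5, n=0)
      -> return 1
    -> return 5
  -> return 25
-> return 125

Final answer: 125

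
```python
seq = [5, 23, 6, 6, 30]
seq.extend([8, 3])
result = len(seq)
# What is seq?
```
Trace:
  seq=[5, 23, 6, 6, 30]
  seq=[5, 23, 6, 6, 30, 8, 3]
  seq=[5, 23, 6, 6, 30, 8, 3], result=7

Final answer: [5, 23, 6, 6, 30, 8, 3]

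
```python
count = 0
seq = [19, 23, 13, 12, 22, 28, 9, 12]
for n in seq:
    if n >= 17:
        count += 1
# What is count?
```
Trace:
  count=0
  count=1, n=19
  count=2, n=23
  count=2, n=13
  count=2, n=12
  count=3, n=22
  count=4, n=28
  count=4, n=9
  count=4, n=12

Final answer: 4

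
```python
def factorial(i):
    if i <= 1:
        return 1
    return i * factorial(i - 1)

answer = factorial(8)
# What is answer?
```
Call trace:
factorial(i=8)
  factorial(i=7)
    factorial(i=6)
      factorial(i=5)
        factorial(i=4)
          factorial(i=3)
            factorial(i=2)
              factorial(i=1)
              -> return 1
            -> return 2
          -> return 6
        -> return 24
      -> return 120
    -> return 720
  -> return 5040
-> return 40320

Final answer: 40320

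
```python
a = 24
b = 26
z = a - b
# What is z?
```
Trace:
  a=24
  a=24, b=26
  a=24, b=26, z=-2

Final answer: -2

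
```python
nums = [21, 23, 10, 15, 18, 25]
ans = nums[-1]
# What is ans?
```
Trace:
  nums=[21, 23, 10, 15, 18, 25]
  nums=[21, 23, 10, 15, 18, 25], ans=25

Final answer: 25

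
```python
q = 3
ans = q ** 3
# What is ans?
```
Trace:
  q=3
  q=3, ans=27

Final answer: 27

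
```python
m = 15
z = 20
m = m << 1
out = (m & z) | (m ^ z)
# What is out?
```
Trace:
  m=15
  m=15, z=20
  m=30, z=20
  m=30, z=20, out=30

Final answer: 30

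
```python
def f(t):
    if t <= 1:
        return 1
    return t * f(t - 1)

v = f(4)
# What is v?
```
Call trace:
f(t=4)
  f(t=3)
    f(t=2)
      f(t=1)
      -> return 1
    -> return 2
  -> return 6
-> return 24

Final answer: 24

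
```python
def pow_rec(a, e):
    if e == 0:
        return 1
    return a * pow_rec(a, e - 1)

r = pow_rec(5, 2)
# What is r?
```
Call trace:
pow_rec(a=5, e=2)
  pow_rec(a=5, e=1)
    pow_rec(a=5, e=0)
    -> return 1
  -> return 5
-> return 25

Final answer: 25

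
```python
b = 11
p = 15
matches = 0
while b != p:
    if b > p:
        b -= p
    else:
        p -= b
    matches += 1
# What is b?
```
Trace:
  b=11
  b=11, p=15
  b=11, p=15, matches=0
  b=11, p=4, matches=1
  b=7, p=4, matches=2
  b=3, p=4, matches=3
  b=3, p=1, matches=4
  b=2, p=1, matches=5
  b=1, p=1, matches=6

Final answer: 1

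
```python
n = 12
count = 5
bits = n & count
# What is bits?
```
Trace:
  n=12
  n=12, count=5
  n=12, count=5, bits=4

Final answer: 4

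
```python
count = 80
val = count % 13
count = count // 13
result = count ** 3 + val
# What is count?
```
Trace:
  count=80
  count=80, val=2
  count=6, val=2
  count=6, val=2, result=218

Final answer: 6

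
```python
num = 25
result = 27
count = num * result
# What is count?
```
Trace:
  num=25
  num=25, result=27
  num=25, result=27, count=675

Final answer: 675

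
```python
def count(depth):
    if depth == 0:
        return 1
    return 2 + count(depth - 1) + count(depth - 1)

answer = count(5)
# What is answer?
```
Call trace (a repeated sub-call is expanded the first time; later identical calls just restate its return value):
count(depth=5)
  count(depth=4)
    count(depth=3)
      count(depth=2)
        count(depth=1)
          count(depth=0)
          -> return 1
          count(depth=0)
          -> return 1
        -> return 4
        count(depth=1) -> return 4  (same call as traced above)
      -> return 10
      count(depth=2) -> return 10  (same call as traced above)
    -> return 22
    count(depth=3) -> return 22  (same call as traced above)
  -> return 46
  count(depth=4) -> return 46  (same call as traced above)
-> return 94

Final answer: 94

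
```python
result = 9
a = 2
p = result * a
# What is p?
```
Trace:
  result=9
  result=9, a=2
  result=9, a=2, p=18

Final answer: 18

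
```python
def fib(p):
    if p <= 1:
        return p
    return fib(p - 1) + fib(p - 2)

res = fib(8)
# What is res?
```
Call trace (a repeated sub-call is expanded the first time; later identical calls just restate its return value):
fib(p=8)
  fib(p=7)
    fib(p=6)
      fib(p=5)
        fib(p=4)
          fib(p=3)
            fib(p=2)
              fib(p=1)
              -> return 1
              fib(p=0)
              -> return 0
            -> return 1
            fib(p=1)
            -> return 1
          -> return 2
          fib(p=2) -> return 1  (same call as traced above)
        -> return 3
        fib(p=3) -> return 2  (same call as traced above)
      -> return 5
      fib(p=4) -> return 3  (same call as traced above)
    -> return 8
    fib(p=5) -> return 5  (same call as traced above)
  -> return 13
  fib(p=6) -> return 8  (same call as traced above)
-> return 21

Final answer: 21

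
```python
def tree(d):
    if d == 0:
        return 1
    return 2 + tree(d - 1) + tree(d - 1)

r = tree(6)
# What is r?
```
Call trace (a repeated sub-call is expanded the first time; later identical calls just restate its return value):
tree(d=6)
  tree(d=5)
    tree(d=4)
      tree(d=3)
        tree(d=2)
          tree(d=1)
            tree(d=0)
            -> return 1
            tree(d=0)
            -> return 1
          -> return 4
          tree(d=1) -> return 4  (same call as traced above)
        -> return 10
        tree(d=2) -> return 10  (same call as traced above)
      -> return 22
      tree(d=3) -> return 22  (same call as traced above)
    -> return 46
    tree(d=4) -> return 46  (same call as traced above)
  -> return 94
  tree(d=5) -> return 94  (same call as traced above)
-> return 190

Final answer: 190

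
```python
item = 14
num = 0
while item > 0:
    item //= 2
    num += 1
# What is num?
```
Trace:
  item=14
  item=14, num=0
  item=7, num=1
  item=3, num=2
  item=1, num=3
  item=0, num=4

Final answer: 4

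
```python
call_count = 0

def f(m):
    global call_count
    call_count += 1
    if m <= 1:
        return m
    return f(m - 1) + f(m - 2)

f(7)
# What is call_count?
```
Call trace (a repeated sub-call is expanded the first time; later identical calls just restate its return value):
f(m=7)
  f(m=6)
    f(m=5)
      f(m=4)
        f(m=3)
          f(m=2)
            f(m=1)
            -> return 1
            f(m=0)
            -> return 0
          -> return 1
          f(m=1)
          -> return 1
        -> return 2
        f(m=2) -> return 1  (same call as traced above)
      -> return 3
      f(m=3) -> return 2  (same call as traced above)
    -> return 5
    f(m=4) -> return 3  (same call as traced above)
  -> return 8
  f(m=5) -> return 5  (same call as traced above)
-> return 13

call_count is incremented once per call, so count the calls in each subtree. Let C(m) = number of calls made by f(m).
C(0) = C(1) = 1 (base case, no recursion); C(m) = 1 + C(m - 1) + C(m - 2) otherwise.
C(2) = 1 + C(1) + C(0) = 1 + 1 + 1 = 3
C(3) = 1 + C(2) + C(1) = 1 + 3 + 1 = 5
C(4) = 1 + C(3) + C(2) = 1 + 5 + 3 = 9
C(5) = 1 + C(4) + C(3) = 1 + 9 + 5 = 15
C(6) = 1 + C(5) + C(4) = 1 + 15 + 9 = 25
C(7) = 1 + C(6) + C(5) = 1 + 25 + 15 = 41
call_count = C(7) = 41

Final answer: 41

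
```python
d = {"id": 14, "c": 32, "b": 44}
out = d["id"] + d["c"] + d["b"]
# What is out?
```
Trace:
  d={'id': 14, 'c': 32, 'b': 44}
  d={'id': 14, 'c': 32, 'b': 44}, out=90

Final answer: 90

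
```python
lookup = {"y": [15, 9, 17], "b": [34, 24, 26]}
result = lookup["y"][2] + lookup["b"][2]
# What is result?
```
Trace:
  lookup={'y': [15, 9, 17], 'b': [34, 24, 26]}
  lookup={'y': [15, 9, 17], 'b': [34, 24, 26]}, result=43

Final answer: 43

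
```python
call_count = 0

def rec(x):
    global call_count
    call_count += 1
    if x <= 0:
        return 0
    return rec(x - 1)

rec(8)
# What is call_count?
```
Call trace:
rec(x=8)
  rec(x=7)
    rec(x=6)
      rec(x=5)
        rec(x=4)
          rec(x=3)
            rec(x=2)
              rec(x=1)
                rec(x=0)
                -> return 0
              -> return 0
            -> return 0
          -> return 0
        -> return 0
      -> return 0
    -> return 0
  -> return 0
-> return 0

call_count is incremented once per call. rec is entered once for each x = 8, 7, 6, 5, 4, 3, 2, 1, 0 (the x <= 0 call returns without recursing), i.e. 8 + 1 calls.
call_count = 9

Final answer: 9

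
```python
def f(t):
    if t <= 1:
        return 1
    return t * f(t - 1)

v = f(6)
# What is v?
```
Call trace:
f(t=6)
  f(t=5)
    f(t=4)
      f(t=3)
        f(t=2)
          f(t=1)
          -> return 1
        -> return 2
      -> return 6
    -> return 24
  -> return 120
-> return 720

Final answer: 720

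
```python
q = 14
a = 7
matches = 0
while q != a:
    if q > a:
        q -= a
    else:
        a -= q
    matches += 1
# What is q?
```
Trace:
  q=14
  q=14, a=7
  q=14, a=7, matches=0
  q=7, a=7, matches=1

Final answer: 7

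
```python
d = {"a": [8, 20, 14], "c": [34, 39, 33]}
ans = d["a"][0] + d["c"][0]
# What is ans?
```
Trace:
  d={'a': [8, 20, 14], 'c': [34, 39, 33]}
  d={'a': [8, 20, 14], 'c': [34, 39, 33]}, ans=42

Final answer: 42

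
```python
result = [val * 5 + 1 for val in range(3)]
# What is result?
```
Trace:
  val=0
  val=1
  val=2
  result=[1, 6, 11]

Final answer: [1, 6, 11]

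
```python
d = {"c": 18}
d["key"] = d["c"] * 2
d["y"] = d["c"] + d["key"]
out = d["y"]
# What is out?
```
Trace:
  d={'c': 18}
  d={'c': 18, 'key': 36}
  d={'c': 18, 'key': 36, 'y': 54}
  d={'c': 18, 'key': 36, 'y': 54}, out=54

Final answer: 54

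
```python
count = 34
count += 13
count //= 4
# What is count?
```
Trace:
  count=34
  count=47
  count=11

Final answer: 11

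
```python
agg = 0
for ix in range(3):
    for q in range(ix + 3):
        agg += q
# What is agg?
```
Trace:
  agg=0
  agg=0, ix=0, q=0
  agg=1, ix=0, q=1
  agg=3, ix=0, q=2
  agg=3, ix=1, q=0
  agg=4, ix=1, q=1
  agg=6, ix=1, q=2
  agg=9, ix=1, q=3
  agg=9, ix=2, q=0
  agg=10, ix=2, q=1
  agg=12, ix=2, q=2
  agg=15, ix=2, q=3
  agg=19, ix=2, q=4

Final answer: 19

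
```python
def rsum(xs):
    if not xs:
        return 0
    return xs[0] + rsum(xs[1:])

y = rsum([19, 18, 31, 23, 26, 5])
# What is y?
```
Call trace:
rsum(xs=[19, 18, 31, 23, 26, 5])
  rsum(xs=[18, 31, 23, 26, 5])
    rsum(xs=[31, 23, 26, 5])
      rsum(xs=[23, 26, 5])
        rsum(xs=[26, 5])
          rsum(xs=[5])
            rsum(xs=[])
            -> return 0
          -> return 5
        -> return 31
      -> return 54
    -> return 85
  -> return 103
-> return 122

Final answer: 122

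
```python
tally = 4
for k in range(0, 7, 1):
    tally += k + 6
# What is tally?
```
Trace:
  tally=4
  tally=10, k=0
  tally=17, k=1
  tally=25, k=2
  tally=34, k=3
  tally=44, k=4
  tally=55, k=5
  tally=67, k=6

Final answer: 67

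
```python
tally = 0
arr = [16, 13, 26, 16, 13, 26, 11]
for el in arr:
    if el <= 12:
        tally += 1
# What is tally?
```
Trace:
  tally=0
  tally=0, el=16
  tally=0, el=13
  tally=0, el=26
  tally=0, el=16
  tally=0, el=13
  tally=0, el=26
  tally=1, el=11

Final answer: 1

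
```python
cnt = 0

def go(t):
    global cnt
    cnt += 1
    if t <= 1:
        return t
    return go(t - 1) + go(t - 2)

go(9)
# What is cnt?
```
Call trace (a repeated sub-call is expanded the first time; later identical calls just restate its return value):
go(t=9)
  go(t=8)
    go(t=7)
      go(t=6)
        go(t=5)
          go(t=4)
            go(t=3)
              go(t=2)
                go(t=1)
                -> return 1
                go(t=0)
                -> return 0
              -> return 1
              go(t=1)
              -> return 1
            -> return 2
            go(t=2) -> return 1  (same call as traced above)
          -> return 3
          go(t=3) -> return 2  (same call as traced above)
        -> return 5
        go(t=4) -> return 3  (same call as traced above)
      -> return 8
      go(t=5) -> return 5  (same call as traced above)
    -> return 13
    go(t=6) -> return 8  (same call as traced above)
  -> return 21
  go(t=7) -> return 13  (same call as traced above)
-> return 34

cnt is incremented once per call, so count the calls in each subtree. Let C(t) = number of calls made by go(t).
C(0) = C(1) = 1 (base case, no recursion); C(t) = 1 + C(t - 1) + C(t - 2) otherwise.
C(2) = 1 + C(1) + C(0) = 1 + 1 + 1 = 3
C(3) = 1 + C(2) + C(1) = 1 + 3 + 1 = 5
C(4) = 1 + C(3) + C(2) = 1 + 5 + 3 = 9
C(5) = 1 + C(4) + C(3) = 1 + 9 + 5 = 15
C(6) = 1 + C(5) + C(4) = 1 + 15 + 9 = 25
C(7) = 1 + C(6) + C(5) = 1 + 25 + 15 = 41
C(8) = 1 + C(7) + C(6) = 1 + 41 + 25 = 67
C(9) = 1 + C(8) + C(7) = 1 + 67 + 41 = 109
cnt = C(9) = 109

Final answer: 109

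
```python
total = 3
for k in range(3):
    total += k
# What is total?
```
Trace:
  total=3
  total=3, k=0
  total=4, k=1
  total=6, k=2

Final answer: 6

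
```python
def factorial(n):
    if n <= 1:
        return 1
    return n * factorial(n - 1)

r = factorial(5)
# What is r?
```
Call trace:
factorial(n=5)
  factorial(n=4)
    factorial(n=3)
      factorial(n=2)
        factorial(n=1)
        -> return 1
      -> return 2
    -> return 6
  -> return 24
-> return 120

Final answer: 120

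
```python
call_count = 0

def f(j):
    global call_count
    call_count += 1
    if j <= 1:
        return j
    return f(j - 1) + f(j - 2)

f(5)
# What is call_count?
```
Call trace (a repeated sub-call is expanded the first time; later identical calls just restate its return value):
f(j=5)
  f(j=4)
    f(j=3)
      f(j=2)
        f(j=1)
        -> return 1
        f(j=0)
        -> return 0
      -> return 1
      f(j=1)
      -> return 1
    -> return 2
    f(j=2) -> return 1  (same call as traced above)
  -> return 3
  f(j=3) -> return 2  (same call as traced above)
-> return 5

call_count is incremented once per call, so count the calls in each subtree. Let C(j) = number of calls made by f(j).
C(0) = C(1) = 1 (base case, no recursion); C(j) = 1 + C(j - 1) + C(j - 2) otherwise.
C(2) = 1 + C(1) + C(0) = 1 + 1 + 1 = 3
C(3) = 1 + C(2) + C(1) = 1 + 3 + 1 = 5
C(4) = 1 + C(3) + C(2) = 1 + 5 + 3 = 9
C(5) = 1 + C(4) + C(3) = 1 + 9 + 5 = 15
call_count = C(5) = 15

Final answer: 15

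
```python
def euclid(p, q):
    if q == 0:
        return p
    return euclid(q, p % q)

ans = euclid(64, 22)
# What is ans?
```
Call trace:
euclid(p=64, q=22)
  euclid(p=22, q=20)
    euclid(p=20, q=2)
      euclid(p=2, q=0)
      -> return 2
    -> return 2
  -> return 2
-> return 2

Final answer: 2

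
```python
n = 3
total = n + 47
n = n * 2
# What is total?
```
Trace:
  n=3
  n=3, total=50
  n=6, total=50

Final answer: 50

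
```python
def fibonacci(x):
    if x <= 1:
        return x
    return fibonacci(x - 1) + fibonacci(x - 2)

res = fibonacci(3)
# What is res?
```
Call trace:
fibonacci(x=3)
  fibonacci(x=2)
    fibonacci(x=1)
    -> return 1
    fibonacci(x=0)
    -> return 0
  -> return 1
  fibonacci(x=1)
  -> return 1
-> return 2

Final answer: 2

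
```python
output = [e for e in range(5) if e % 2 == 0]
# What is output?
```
Trace:
  e=0
  e=1
  e=2
  e=3
  e=4
  output=[0, 2, 4]

Final answer: [0, 2, 4]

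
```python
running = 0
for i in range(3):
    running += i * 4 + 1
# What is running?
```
Trace:
  running=0
  running=1, i=0
  running=6, i=1
  running=15, i=2

Final answer: 15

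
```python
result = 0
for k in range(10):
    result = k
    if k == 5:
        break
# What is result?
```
Trace:
  result=0
  result=0, k=0
  result=1, k=1
  result=2, k=2
  result=3, k=3
  result=4, k=4
  result=5, k=5

Final answer: 5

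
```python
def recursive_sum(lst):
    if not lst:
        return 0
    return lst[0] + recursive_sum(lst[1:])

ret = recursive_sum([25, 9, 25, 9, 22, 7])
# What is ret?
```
Call trace:
recursive_sum(lst=[25, 9, 25, 9, 22, 7])
  recursive_sum(lst=[9, 25, 9, 22, 7])
    recursive_sum(lst=[25, 9, 22, 7])
      recursive_sum(lst=[9, 22, 7])
        recursive_sum(lst=[22, 7])
          recursive_sum(lst=[7])
            recursive_sum(lst=[])
            -> return 0
          -> return 7
        -> return 29
      -> return 38
    -> return 63
  -> return 72
-> return 97

Final answer: 97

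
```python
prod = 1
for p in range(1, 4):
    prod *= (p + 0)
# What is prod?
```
Trace:
  prod=1
  prod=1, p=1
  prod=2, p=2
  prod=6, p=3

Final answer: 6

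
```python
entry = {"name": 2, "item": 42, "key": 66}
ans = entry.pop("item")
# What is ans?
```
Trace:
  entry={'name': 2, 'item': 42, 'key': 66}
  entry={'name': 2, 'key': 66}, ans=42

Final answer: 42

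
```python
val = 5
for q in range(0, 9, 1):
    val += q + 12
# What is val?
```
Trace:
  val=5
  val=17, q=0
  val=30, q=1
  val=44, q=2
  val=59, q=3
  val=75, q=4
  val=92, q=5
  val=110, q=6
  val=129, q=7
  val=149, q=8

Final answer: 149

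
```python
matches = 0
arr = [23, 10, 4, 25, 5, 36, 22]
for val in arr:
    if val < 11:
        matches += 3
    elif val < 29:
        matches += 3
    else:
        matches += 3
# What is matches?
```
Trace:
  matches=0
  matches=3, val=23
  matches=6, val=10
  matches=9, val=4
  matches=12, val=25
  matches=15, val=5
  matches=18, val=36
  matches=21, val=22

Final answer: 21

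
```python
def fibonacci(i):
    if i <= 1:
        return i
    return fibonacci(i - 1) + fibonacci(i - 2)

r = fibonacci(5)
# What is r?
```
Call trace (a repeated sub-call is expanded the first time; later identical calls just restate its return value):
fibonacci(i=5)
  fibonacci(i=4)
    fibonacci(i=3)
      fibonacci(i=2)
        fibonacci(i=1)
        -> return 1
        fibonacci(i=0)
        -> return 0
      -> return 1
      fibonacci(i=1)
      -> return 1
    -> return 2
    fibonacci(i=2) -> return 1  (same call as traced above)
  -> return 3
  fibonacci(i=3) -> return 2  (same call as traced above)
-> return 5

Final answer: 5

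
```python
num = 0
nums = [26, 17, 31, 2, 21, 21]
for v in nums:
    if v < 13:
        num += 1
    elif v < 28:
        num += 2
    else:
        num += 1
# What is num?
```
Trace:
  num=0
  num=2, v=26
  num=4, v=17
  num=5, v=31
  num=6, v=2
  num=8, v=21
  num=10, v=21

Final answer: 10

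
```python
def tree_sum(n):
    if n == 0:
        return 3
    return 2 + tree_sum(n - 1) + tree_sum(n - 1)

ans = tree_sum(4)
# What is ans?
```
Call trace (a repeated sub-call is expanded the first time; later identical calls just restate its return value):
tree_sum(n=4)
  tree_sum(n=3)
    tree_sum(n=2)
      tree_sum(n=1)
        tree_sum(n=0)
        -> return 3
        tree_sum(n=0)
        -> return 3
      -> return 8
      tree_sum(n=1) -> return 8  (same call as traced above)
    -> return 18
    tree_sum(n=2) -> return 18  (same call as traced above)
  -> return 38
  tree_sum(n=3) -> return 38  (same call as traced above)
-> return 78

Final answer: 78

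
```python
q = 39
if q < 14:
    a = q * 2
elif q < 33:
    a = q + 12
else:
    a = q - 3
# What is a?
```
Trace:
  q=39
  q=39, a=36

Final answer: 36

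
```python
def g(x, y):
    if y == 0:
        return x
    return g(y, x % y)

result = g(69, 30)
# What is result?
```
Call trace:
g(x=69, y=30)
  g(x=30, y=9)
    g(x=9, y=3)
      g(x=3, y=0)
      -> return 3
    -> return 3
  -> return 3
-> return 3

Final answer: 3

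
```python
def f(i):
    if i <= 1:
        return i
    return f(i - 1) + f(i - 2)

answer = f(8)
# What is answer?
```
Call trace (a repeated sub-call is expanded the first time; later identical calls just restate its return value):
f(i=8)
  f(i=7)
    f(i=6)
      f(i=5)
        f(i=4)
          f(i=3)
            f(i=2)
              f(i=1)
              -> return 1
              f(i=0)
              -> return 0
            -> return 1
            f(i=1)
            -> return 1
          -> return 2
          f(i=2) -> return 1  (same call as traced above)
        -> return 3
        f(i=3) -> return 2  (same call as traced above)
      -> return 5
      f(i=4) -> return 3  (same call as traced above)
    -> return 8
    f(i=5) -> return 5  (same call as traced above)
  -> return 13
  f(i=6) -> return 8  (same call as traced above)
-> return 21

Final answer: 21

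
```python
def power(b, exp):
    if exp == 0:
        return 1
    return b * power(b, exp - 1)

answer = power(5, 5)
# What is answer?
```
Call trace:
power(b=5, exp=5)
  power(b=5, exp=4)
    power(b=5, exp=3)
      power(b=5, exp=2)
        power(b=5, exp=1)
          power(b=5, exp=0)
          -> return 1
        -> return 5
      -> return 25
    -> return 125
  -> return 625
-> return 3125

Final answer: 3125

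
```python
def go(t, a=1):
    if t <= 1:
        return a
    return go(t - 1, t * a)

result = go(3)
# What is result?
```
Call trace:
go(t=3, a=1)
  go(t=2, a=3)
    go(t=1, a=6)
    -> return 6
  -> return 6
-> return 6

Final answer: 6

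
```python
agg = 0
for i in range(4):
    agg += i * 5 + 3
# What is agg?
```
Trace:
  agg=0
  agg=3, i=0
  agg=11, i=1
  agg=24, i=2
  agg=42, i=3

Final answer: 42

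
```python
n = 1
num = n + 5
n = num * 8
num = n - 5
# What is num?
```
Trace:
  n=1
  n=1, num=6
  n=48, num=6
  n=48, num=43

Final answer: 43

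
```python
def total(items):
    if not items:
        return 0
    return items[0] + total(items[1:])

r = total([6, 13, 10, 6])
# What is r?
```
Call trace:
total(items=[6, 13, 10, 6])
  total(items=[13, 10, 6])
    total(items=[10, 6])
      total(items=[6])
        total(items=[])
        -> return 0
      -> return 6
    -> return 16
  -> return 29
-> return 35

Final answer: 35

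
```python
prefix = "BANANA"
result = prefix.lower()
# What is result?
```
Trace:
  prefix='BANANA'
  prefix='BANANA', result='banana'

Final answer: 'banana'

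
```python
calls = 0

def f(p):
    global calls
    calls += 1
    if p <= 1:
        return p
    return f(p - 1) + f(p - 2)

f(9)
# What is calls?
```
Call trace (a repeated sub-call is expanded the first time; later identical calls just restate its return value):
f(p=9)
  f(p=8)
    f(p=7)
      f(p=6)
        f(p=5)
          f(p=4)
            f(p=3)
              f(p=2)
                f(p=1)
                -> return 1
                f(p=0)
                -> return 0
              -> return 1
              f(p=1)
              -> return 1
            -> return 2
            f(p=2) -> return 1  (same call as traced above)
          -> return 3
          f(p=3) -> return 2  (same call as traced above)
        -> return 5
        f(p=4) -> return 3  (same call as traced above)
      -> return 8
      f(p=5) -> return 5  (same call as traced above)
    -> return 13
    f(p=6) -> return 8  (same call as traced above)
  -> return 21
  f(p=7) -> return 13  (same call as traced above)
-> return 34

calls is incremented once per call, so count the calls in each subtree. Let C(p) = number of calls made by f(p).
C(0) = C(1) = 1 (base case, no recursion); C(p) = 1 + C(p - 1) + C(p - 2) otherwise.
C(2) = 1 + C(1) + C(0) = 1 + 1 + 1 = 3
C(3) = 1 + C(2) + C(1) = 1 + 3 + 1 = 5
C(4) = 1 + C(3) + C(2) = 1 + 5 + 3 = 9
C(5) = 1 + C(4) + C(3) = 1 + 9 + 5 = 15
C(6) = 1 + C(5) + C(4) = 1 + 15 + 9 = 25
C(7) = 1 + C(6) + C(5) = 1 + 25 + 15 = 41
C(8) = 1 + C(7) + C(6) = 1 + 41 + 25 = 67
C(9) = 1 + C(8) + C(7) = 1 + 67 + 41 = 109
calls = C(9) = 109

Final answer: 109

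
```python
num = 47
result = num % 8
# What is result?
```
Trace:
  num=47
  num=47, result=7

Final answer: 7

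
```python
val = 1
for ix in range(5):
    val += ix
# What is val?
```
Trace:
  val=1
  val=1, ix=0
  val=2, ix=1
  val=4, ix=2
  val=7, ix=3
  val=11, ix=4

Final answer: 11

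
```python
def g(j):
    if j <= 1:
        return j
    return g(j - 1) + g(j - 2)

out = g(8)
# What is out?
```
Call trace (a repeated sub-call is expanded the first time; later identical calls just restate its return value):
g(j=8)
  g(j=7)
    g(j=6)
      g(j=5)
        g(j=4)
          g(j=3)
            g(j=2)
              g(j=1)
              -> return 1
              g(j=0)
              -> return 0
            -> return 1
            g(j=1)
            -> return 1
          -> return 2
          g(j=2) -> return 1  (same call as traced above)
        -> return 3
        g(j=3) -> return 2  (same call as traced above)
      -> return 5
      g(j=4) -> return 3  (same call as traced above)
    -> return 8
    g(j=5) -> return 5  (same call as traced above)
  -> return 13
  g(j=6) -> return 8  (same call as traced above)
-> return 21

Final answer: 21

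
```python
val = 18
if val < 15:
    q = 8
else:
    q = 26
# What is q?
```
Trace:
  val=18
  val=18, q=26

Final answer: 26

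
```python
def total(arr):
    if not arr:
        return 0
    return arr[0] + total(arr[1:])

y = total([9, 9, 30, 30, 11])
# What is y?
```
Call trace:
total(arr=[9, 9, 30, 30, 11])
  total(arr=[9, 30, 30, 11])
    total(arr=[30, 30, 11])
      total(arr=[30, 11])
        total(arr=[11])
          total(arr=[])
          -> return 0
        -> return 11
      -> return 41
    -> return 71
  -> return 80
-> return 89

Final answer: 89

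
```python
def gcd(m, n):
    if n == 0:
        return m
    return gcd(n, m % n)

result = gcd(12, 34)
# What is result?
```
Call trace:
gcd(m=12, n=34)
  gcd(m=34, n=12)
    gcd(m=12, n=10)
      gcd(m=10, n=2)
        gcd(m=2, n=0)
        -> return 2
      -> return 2
    -> return 2
  -> return 2
-> return 2

Final answer: 2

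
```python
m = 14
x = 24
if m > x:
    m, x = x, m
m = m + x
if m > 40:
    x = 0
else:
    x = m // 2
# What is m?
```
Trace:
  m=14
  m=14, x=24
  m=14, x=24
  m=38, x=24
  m=38, x=19

Final answer: 38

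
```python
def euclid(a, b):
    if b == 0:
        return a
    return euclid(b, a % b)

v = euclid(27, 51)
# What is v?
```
Call trace:
euclid(a=27, b=51)
  euclid(a=51, b=27)
    euclid(a=27, b=24)
      euclid(a=24, b=3)
        euclid(a=3, b=0)
        -> return 3
      -> return 3
    -> return 3
  -> return 3
-> return 3

Final answer: 3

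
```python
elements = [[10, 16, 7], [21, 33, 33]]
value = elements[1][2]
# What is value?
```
Trace:
  elements=[[10, 16, 7], [21, 33, 33]]
  elements=[[10, 16, 7], [21, 33, 33]], value=33

Final answer: 33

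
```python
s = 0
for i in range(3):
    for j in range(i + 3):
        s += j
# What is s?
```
Trace:
  s=0
  s=0, i=0, j=0
  s=1, i=0, j=1
  s=3, i=0, j=2
  s=3, i=1, j=0
  s=4, i=1, j=1
  s=6, i=1, j=2
  s=9, i=1, j=3
  s=9, i=2, j=0
  s=10, i=2, j=1
  s=12, i=2, j=2
  s=15, i=2, j=3
  s=19, i=2, j=4

Final answer: 19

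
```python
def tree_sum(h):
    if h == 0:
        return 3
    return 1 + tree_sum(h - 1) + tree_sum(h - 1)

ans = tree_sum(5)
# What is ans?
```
Call trace (a repeated sub-call is expanded the first time; later identical calls just restate its return value):
tree_sum(h=5)
  tree_sum(h=4)
    tree_sum(h=3)
      tree_sum(h=2)
        tree_sum(h=1)
          tree_sum(h=0)
          -> return 3
          tree_sum(h=0)
          -> return 3
        -> return 7
        tree_sum(h=1) -> return 7  (same call as traced above)
      -> return 15
      tree_sum(h=2) -> return 15  (same call as traced above)
    -> return 31
    tree_sum(h=3) -> return 31  (same call as traced above)
  -> return 63
  tree_sum(h=4) -> return 63  (same call as traced above)
-> return 127

Final answer: 127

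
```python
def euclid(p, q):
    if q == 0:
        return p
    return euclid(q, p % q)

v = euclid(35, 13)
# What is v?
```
Call trace:
euclid(p=35, q=13)
  euclid(p=13, q=9)
    euclid(p=9, q=4)
      euclid(p=4, q=1)
        euclid(p=1, q=0)
        -> return 1
      -> return 1
    -> return 1
  -> return 1
-> return 1

Final answer: 1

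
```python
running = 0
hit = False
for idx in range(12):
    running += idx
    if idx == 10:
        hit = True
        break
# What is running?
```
Trace:
  running=0
  running=0, hit=False
  running=0, hit=False, idx=0
  running=1, hit=False, idx=1
  running=3, hit=False, idx=2
  running=6, hit=False, idx=3
  running=10, hit=False, idx=4
  running=15, hit=False, idx=5
  running=21, hit=False, idx=6
  running=28, hit=False, idx=7
  running=36, hit=False, idx=8
  running=45, hit=False, idx=9
  running=55, hit=True, idx=10

Final answer: 55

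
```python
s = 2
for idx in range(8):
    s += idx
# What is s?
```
Trace:
  s=2
  s=2, idx=0
  s=3, idx=1
  s=5, idx=2
  s=8, idx=3
  s=12, idx=4
  s=17, idx=5
  s=23, idx=6
  s=30, idx=7

Final answer: 30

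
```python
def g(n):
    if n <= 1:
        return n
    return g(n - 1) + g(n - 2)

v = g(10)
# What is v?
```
Call trace (a repeated sub-call is expanded the first time; later identical calls just restate its return value):
g(n=10)
  g(n=9)
    g(n=8)
      g(n=7)
        g(n=6)
          g(n=5)
            g(n=4)
              g(n=3)
                g(n=2)
                  g(n=1)
                  -> return 1
                  g(n=0)
                  -> return 0
                -> return 1
                g(n=1)
                -> return 1
              -> return 2
              g(n=2) -> return 1  (same call as traced above)
            -> return 3
            g(n=3) -> return 2  (same call as traced above)
          -> return 5
          g(n=4) -> return 3  (same call as traced above)
        -> return 8
        g(n=5) -> return 5  (same call as traced above)
      -> return 13
      g(n=6) -> return 8  (same call as traced above)
    -> return 21
    g(n=7) -> return 13  (same call as traced above)
  -> return 34
  g(n=8) -> return 21  (same call as traced above)
-> return 55

Final answer: 55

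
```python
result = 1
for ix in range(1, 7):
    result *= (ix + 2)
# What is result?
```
Trace:
  result=1
  result=3, ix=1
  result=12, ix=2
  result=60, ix=3
  result=360, ix=4
  result=2520, ix=5
  result=20160, ix=6

Final answer: 20160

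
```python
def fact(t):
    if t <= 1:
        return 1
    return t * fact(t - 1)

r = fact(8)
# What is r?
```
Call trace:
fact(t=8)
  fact(t=7)
    fact(t=6)
      fact(t=5)
        fact(t=4)
          fact(t=3)
            fact(t=2)
              fact(t=1)
              -> return 1
            -> return 2
          -> return 6
        -> return 24
      -> return 120
    -> return 720
  -> return 5040
-> return 40320

Final answer: 40320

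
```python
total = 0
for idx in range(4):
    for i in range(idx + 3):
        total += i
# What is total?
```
Trace:
  total=0
  total=0, idx=0, i=0
  total=1, idx=0, i=1
  total=3, idx=0, i=2
  total=3, idx=1, i=0
  total=4, idx=1, i=1
  total=6, idx=1, i=2
  total=9, idx=1, i=3
  total=9, idx=2, i=0
  total=10, idx=2, i=1
  total=12, idx=2, i=2
  total=15, idx=2, i=3
  total=19, idx=2, i=4
  total=19, idx=3, i=0
  total=20, idx=3, i=1
  total=22, idx=3, i=2
  total=25, idx=3, i=3
  total=29, idx=3, i=4
  total=34, idx=3, i=5

Final answer: 34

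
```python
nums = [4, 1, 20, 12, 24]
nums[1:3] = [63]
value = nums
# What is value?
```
Trace:
  nums=[4, 1, 20, 12, 24]
  nums=[4, 63, 12, 24]
  nums=[4, 63, 12, 24], value=[4, 63, 12, 24]

Final answer: [4, 63, 12, 24]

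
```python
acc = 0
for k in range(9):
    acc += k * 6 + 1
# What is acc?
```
Trace:
  acc=0
  acc=1, k=0
  acc=8, k=1
  acc=21, k=2
  acc=40, k=3
  acc=65, k=4
  acc=96, k=5
  acc=133, k=6
  acc=176, k=7
  acc=225, k=8

Final answer: 225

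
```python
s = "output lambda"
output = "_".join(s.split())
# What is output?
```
Trace:
  s='output lambda'
  s='output lambda', output='output_lambda'

Final answer: 'output_lambda'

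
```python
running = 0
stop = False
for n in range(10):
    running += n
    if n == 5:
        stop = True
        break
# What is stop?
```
Trace:
  running=0
  running=0, stop=False
  running=0, stop=False, n=0
  running=1, stop=False, n=1
  running=3, stop=False, n=2
  running=6, stop=False, n=3
  running=10, stop=False, n=4
  running=15, stop=True, n=5

Final answer: True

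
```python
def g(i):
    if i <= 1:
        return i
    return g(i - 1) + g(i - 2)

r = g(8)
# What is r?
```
Call trace (a repeated sub-call is expanded the first time; later identical calls just restate its return value):
g(i=8)
  g(i=7)
    g(i=6)
      g(i=5)
        g(i=4)
          g(i=3)
            g(i=2)
              g(i=1)
              -> return 1
              g(i=0)
              -> return 0
            -> return 1
            g(i=1)
            -> return 1
          -> return 2
          g(i=2) -> return 1  (same call as traced above)
        -> return 3
        g(i=3) -> return 2  (same call as traced above)
      -> return 5
      g(i=4) -> return 3  (same call as traced above)
    -> return 8
    g(i=5) -> return 5  (same call as traced above)
  -> return 13
  g(i=6) -> return 8  (same call as traced above)
-> return 21

Final answer: 21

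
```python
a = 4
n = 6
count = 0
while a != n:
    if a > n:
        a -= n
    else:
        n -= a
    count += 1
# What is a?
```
Trace:
  a=4
  a=4, n=6
  a=4, n=6, count=0
  a=4, n=2, count=1
  a=2, n=2, count=2

Final answer: 2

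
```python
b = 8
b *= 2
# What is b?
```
Trace:
  b=8
  b=16

Final answer: 16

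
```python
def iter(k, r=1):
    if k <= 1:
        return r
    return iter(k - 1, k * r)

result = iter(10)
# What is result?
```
Call trace:
iter(k=10, r=1)
  iter(k=9, r=10)
    iter(k=8, r=90)
      iter(k=7, r=720)
        iter(k=6, r=5040)
          iter(k=5, r=30240)
            iter(k=4, r=151200)
              iter(k=3, r=604800)
                iter(k=2, r=1814400)
                  iter(k=1, r=3628800)
                  -> return 3628800
                -> return 3628800
              -> return 3628800
            -> return 3628800
          -> return 3628800
        -> return 3628800
      -> return 3628800
    -> return 3628800
  -> return 3628800
-> return 3628800

Final answer: 3628800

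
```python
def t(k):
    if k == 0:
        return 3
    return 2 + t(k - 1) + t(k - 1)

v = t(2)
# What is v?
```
Call trace (a repeated sub-call is expanded the first time; later identical calls just restate its return value):
t(k=2)
  t(k=1)
    t(k=0)
    -> return 3
    t(k=0)
    -> return 3
  -> return 8
  t(k=1) -> return 8  (same call as traced above)
-> return 18

Final answer: 18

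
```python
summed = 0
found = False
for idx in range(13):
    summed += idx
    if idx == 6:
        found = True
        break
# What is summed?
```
Trace:
  summed=0
  summed=0, found=False
  summed=0, found=False, idx=0
  summed=1, found=False, idx=1
  summed=3, found=False, idx=2
  summed=6, found=False, idx=3
  summed=10, found=False, idx=4
  summed=15, found=False, idx=5
  summed=21, found=True, idx=6

Final answer: 21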